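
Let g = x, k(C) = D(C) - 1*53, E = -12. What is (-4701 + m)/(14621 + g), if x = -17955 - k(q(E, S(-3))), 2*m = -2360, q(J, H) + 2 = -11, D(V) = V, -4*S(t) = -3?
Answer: 5881/3268 ≈ 1.7996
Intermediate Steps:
S(t) = 3/4 (S(t) = -1/4*(-3) = 3/4)
q(J, H) = -13 (q(J, H) = -2 - 11 = -13)
m = -1180 (m = (1/2)*(-2360) = -1180)
k(C) = -53 + C (k(C) = C - 1*53 = C - 53 = -53 + C)
x = -17889 (x = -17955 - (-53 - 13) = -17955 - 1*(-66) = -17955 + 66 = -17889)
g = -17889
(-4701 + m)/(14621 + g) = (-4701 - 1180)/(14621 - 17889) = -5881/(-3268) = -5881*(-1/3268) = 5881/3268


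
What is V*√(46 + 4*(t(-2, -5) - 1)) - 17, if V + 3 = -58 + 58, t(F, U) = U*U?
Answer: -17 - 3*√142 ≈ -52.749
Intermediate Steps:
t(F, U) = U²
V = -3 (V = -3 + (-58 + 58) = -3 + 0 = -3)
V*√(46 + 4*(t(-2, -5) - 1)) - 17 = -3*√(46 + 4*((-5)² - 1)) - 17 = -3*√(46 + 4*(25 - 1)) - 17 = -3*√(46 + 4*24) - 17 = -3*√(46 + 96) - 17 = -3*√142 - 17 = -17 - 3*√142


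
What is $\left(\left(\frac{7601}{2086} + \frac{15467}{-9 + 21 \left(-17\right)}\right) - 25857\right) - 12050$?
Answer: $- \frac{7242641732}{190869} \approx -37946.0$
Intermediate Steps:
$\left(\left(\frac{7601}{2086} + \frac{15467}{-9 + 21 \left(-17\right)}\right) - 25857\right) - 12050 = \left(\left(7601 \cdot \frac{1}{2086} + \frac{15467}{-9 - 357}\right) - 25857\right) - 12050 = \left(\left(\frac{7601}{2086} + \frac{15467}{-366}\right) - 25857\right) - 12050 = \left(\left(\frac{7601}{2086} + 15467 \left(- \frac{1}{366}\right)\right) - 25857\right) - 12050 = \left(\left(\frac{7601}{2086} - \frac{15467}{366}\right) - 25857\right) - 12050 = \left(- \frac{7370549}{190869} - 25857\right) - 12050 = - \frac{4942670282}{190869} - 12050 = - \frac{7242641732}{190869}$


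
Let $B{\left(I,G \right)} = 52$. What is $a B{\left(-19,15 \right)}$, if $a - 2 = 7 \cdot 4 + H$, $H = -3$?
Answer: $1404$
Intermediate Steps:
$a = 27$ ($a = 2 + \left(7 \cdot 4 - 3\right) = 2 + \left(28 - 3\right) = 2 + 25 = 27$)
$a B{\left(-19,15 \right)} = 27 \cdot 52 = 1404$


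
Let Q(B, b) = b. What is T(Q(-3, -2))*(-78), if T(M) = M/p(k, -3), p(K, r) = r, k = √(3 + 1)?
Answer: -52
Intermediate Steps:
k = 2 (k = √4 = 2)
T(M) = -M/3 (T(M) = M/(-3) = M*(-⅓) = -M/3)
T(Q(-3, -2))*(-78) = -⅓*(-2)*(-78) = (⅔)*(-78) = -52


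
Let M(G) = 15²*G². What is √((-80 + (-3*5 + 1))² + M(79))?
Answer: √1413061 ≈ 1188.7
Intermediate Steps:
M(G) = 225*G²
√((-80 + (-3*5 + 1))² + M(79)) = √((-80 + (-3*5 + 1))² + 225*79²) = √((-80 + (-15 + 1))² + 225*6241) = √((-80 - 14)² + 1404225) = √((-94)² + 1404225) = √(8836 + 1404225) = √1413061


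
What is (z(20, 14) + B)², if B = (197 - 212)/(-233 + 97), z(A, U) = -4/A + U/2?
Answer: 22080601/462400 ≈ 47.752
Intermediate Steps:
z(A, U) = U/2 - 4/A (z(A, U) = -4/A + U*(½) = -4/A + U/2 = U/2 - 4/A)
B = 15/136 (B = -15/(-136) = -15*(-1/136) = 15/136 ≈ 0.11029)
(z(20, 14) + B)² = (((½)*14 - 4/20) + 15/136)² = ((7 - 4*1/20) + 15/136)² = ((7 - ⅕) + 15/136)² = (34/5 + 15/136)² = (4699/680)² = 22080601/462400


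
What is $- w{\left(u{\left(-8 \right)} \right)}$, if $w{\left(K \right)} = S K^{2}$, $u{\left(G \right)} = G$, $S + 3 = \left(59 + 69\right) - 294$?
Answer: $10816$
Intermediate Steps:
$S = -169$ ($S = -3 + \left(\left(59 + 69\right) - 294\right) = -3 + \left(128 - 294\right) = -3 - 166 = -169$)
$w{\left(K \right)} = - 169 K^{2}$
$- w{\left(u{\left(-8 \right)} \right)} = - \left(-169\right) \left(-8\right)^{2} = - \left(-169\right) 64 = \left(-1\right) \left(-10816\right) = 10816$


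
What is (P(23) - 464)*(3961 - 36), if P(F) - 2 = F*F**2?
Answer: 45942125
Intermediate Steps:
P(F) = 2 + F**3 (P(F) = 2 + F*F**2 = 2 + F**3)
(P(23) - 464)*(3961 - 36) = ((2 + 23**3) - 464)*(3961 - 36) = ((2 + 12167) - 464)*3925 = (12169 - 464)*3925 = 11705*3925 = 45942125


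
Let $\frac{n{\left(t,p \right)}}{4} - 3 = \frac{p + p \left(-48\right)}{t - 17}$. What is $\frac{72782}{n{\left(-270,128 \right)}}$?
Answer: $\frac{10444217}{13754} \approx 759.36$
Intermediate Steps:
$n{\left(t,p \right)} = 12 - \frac{188 p}{-17 + t}$ ($n{\left(t,p \right)} = 12 + 4 \frac{p + p \left(-48\right)}{t - 17} = 12 + 4 \frac{p - 48 p}{-17 + t} = 12 + 4 \frac{\left(-47\right) p}{-17 + t} = 12 + 4 \left(- \frac{47 p}{-17 + t}\right) = 12 - \frac{188 p}{-17 + t}$)
$\frac{72782}{n{\left(-270,128 \right)}} = \frac{72782}{4 \frac{1}{-17 - 270} \left(-51 - 6016 + 3 \left(-270\right)\right)} = \frac{72782}{4 \frac{1}{-287} \left(-51 - 6016 - 810\right)} = \frac{72782}{4 \left(- \frac{1}{287}\right) \left(-6877\right)} = \frac{72782}{\frac{27508}{287}} = 72782 \cdot \frac{287}{27508} = \frac{10444217}{13754}$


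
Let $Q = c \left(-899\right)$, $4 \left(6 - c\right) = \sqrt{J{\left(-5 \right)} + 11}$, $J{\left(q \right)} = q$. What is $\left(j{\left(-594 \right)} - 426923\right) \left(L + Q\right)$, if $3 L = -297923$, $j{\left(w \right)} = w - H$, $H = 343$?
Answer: $44797655100 - 96161535 \sqrt{6} \approx 4.4562 \cdot 10^{10}$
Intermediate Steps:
$j{\left(w \right)} = -343 + w$ ($j{\left(w \right)} = w - 343 = -343 + w$)
$L = - \frac{297923}{3}$ ($L = \frac{1}{3} \left(-297923\right) = - \frac{297923}{3} \approx -99308.0$)
$c = 6 - \frac{\sqrt{6}}{4}$ ($c = 6 - \frac{\sqrt{-5 + 11}}{4} = 6 - \frac{\sqrt{6}}{4} \approx 5.3876$)
$Q = -5394 + \frac{899 \sqrt{6}}{4}$ ($Q = \left(6 - \frac{\sqrt{6}}{4}\right) \left(-899\right) = -5394 + \frac{899 \sqrt{6}}{4} \approx -4843.5$)
$\left(j{\left(-594 \right)} - 426923\right) \left(L + Q\right) = \left(\left(-343 - 594\right) - 426923\right) \left(- \frac{297923}{3} - \left(5394 - \frac{899 \sqrt{6}}{4}\right)\right) = \left(-937 - 426923\right) \left(- \frac{314105}{3} + \frac{899 \sqrt{6}}{4}\right) = - 427860 \left(- \frac{314105}{3} + \frac{899 \sqrt{6}}{4}\right) = 44797655100 - 96161535 \sqrt{6}$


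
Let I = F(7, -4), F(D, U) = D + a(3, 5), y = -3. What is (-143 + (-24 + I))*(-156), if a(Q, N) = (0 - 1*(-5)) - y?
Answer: 23712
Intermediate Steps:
a(Q, N) = 8 (a(Q, N) = (0 - 1*(-5)) - 1*(-3) = (0 + 5) + 3 = 5 + 3 = 8)
F(D, U) = 8 + D (F(D, U) = D + 8 = 8 + D)
I = 15 (I = 8 + 7 = 15)
(-143 + (-24 + I))*(-156) = (-143 + (-24 + 15))*(-156) = (-143 - 9)*(-156) = -152*(-156) = 23712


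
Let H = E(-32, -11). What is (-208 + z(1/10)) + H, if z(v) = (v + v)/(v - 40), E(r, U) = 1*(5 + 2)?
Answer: -80201/399 ≈ -201.00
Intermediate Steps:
E(r, U) = 7 (E(r, U) = 1*7 = 7)
H = 7
z(v) = 2*v/(-40 + v) (z(v) = (2*v)/(-40 + v) = 2*v/(-40 + v))
(-208 + z(1/10)) + H = (-208 + 2/(10*(-40 + 1/10))) + 7 = (-208 + 2*(1/10)/(-40 + 1/10)) + 7 = (-208 + 2*(1/10)/(-399/10)) + 7 = (-208 + 2*(1/10)*(-10/399)) + 7 = (-208 - 2/399) + 7 = -82994/399 + 7 = -80201/399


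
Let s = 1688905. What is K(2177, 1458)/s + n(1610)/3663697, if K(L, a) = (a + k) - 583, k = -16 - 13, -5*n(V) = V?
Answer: 2555660252/6187636181785 ≈ 0.00041303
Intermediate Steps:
n(V) = -V/5
k = -29
K(L, a) = -612 + a (K(L, a) = (a - 29) - 583 = (-29 + a) - 583 = -612 + a)
K(2177, 1458)/s + n(1610)/3663697 = (-612 + 1458)/1688905 - 1/5*1610/3663697 = 846*(1/1688905) - 322*1/3663697 = 846/1688905 - 322/3663697 = 2555660252/6187636181785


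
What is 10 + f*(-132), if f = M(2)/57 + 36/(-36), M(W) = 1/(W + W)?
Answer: 2687/19 ≈ 141.42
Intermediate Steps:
M(W) = 1/(2*W)
f = -227/228 (f = ((½)/2)/57 + 36/(-36) = ((½)*(½))*(1/57) + 36*(-1/36) = (¼)*(1/57) - 1 = 1/228 - 1 = -227/228 ≈ -0.99561)
10 + f*(-132) = 10 - 227/228*(-132) = 10 + 2497/19 = 2687/19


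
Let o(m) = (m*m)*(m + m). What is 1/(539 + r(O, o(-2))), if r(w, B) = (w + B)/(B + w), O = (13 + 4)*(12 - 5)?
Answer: 1/540 ≈ 0.0018519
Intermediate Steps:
O = 119 (O = 17*7 = 119)
o(m) = 2*m³ (o(m) = m²*(2*m) = 2*m³)
r(w, B) = 1 (r(w, B) = (B + w)/(B + w) = 1)
1/(539 + r(O, o(-2))) = 1/(539 + 1) = 1/540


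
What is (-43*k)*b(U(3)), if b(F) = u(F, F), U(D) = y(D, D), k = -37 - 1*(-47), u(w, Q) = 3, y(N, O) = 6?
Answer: -1290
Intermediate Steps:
k = 10 (k = -37 + 47 = 10)
U(D) = 6
b(F) = 3
(-43*k)*b(U(3)) = -43*10*3 = -430*3 = -1290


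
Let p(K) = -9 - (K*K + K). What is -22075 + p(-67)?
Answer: -26506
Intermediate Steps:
p(K) = -9 - K - K**2 (p(K) = -9 - (K**2 + K) = -9 - (K + K**2) = -9 + (-K - K**2) = -9 - K - K**2)
-22075 + p(-67) = -22075 + (-9 - 1*(-67) - 1*(-67)**2) = -22075 + (-9 + 67 - 1*4489) = -22075 + (-9 + 67 - 4489) = -22075 - 4431 = -26506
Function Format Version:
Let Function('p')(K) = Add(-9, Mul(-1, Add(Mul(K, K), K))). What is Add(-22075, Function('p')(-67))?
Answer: -26506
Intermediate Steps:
Function('p')(K) = Add(-9, Mul(-1, K), Mul(-1, Pow(K, 2))) (Function('p')(K) = Add(-9, Mul(-1, Add(Pow(K, 2), K))) = Add(-9, Mul(-1, Add(K, Pow(K, 2)))) = Add(-9, Add(Mul(-1, K), Mul(-1, Pow(K, 2)))) = Add(-9, Mul(-1, K), Mul(-1, Pow(K, 2))))
Add(-22075, Function('p')(-67)) = Add(-22075, Add(-9, Mul(-1, -67), Mul(-1, Pow(-67, 2)))) = Add(-22075, Add(-9, 67, Mul(-1, 4489))) = Add(-22075, Add(-9, 67, -4489)) = Add(-22075, -4431) = -26506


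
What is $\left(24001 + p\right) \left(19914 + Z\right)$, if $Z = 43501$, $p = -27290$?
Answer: $-208571935$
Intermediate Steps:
$\left(24001 + p\right) \left(19914 + Z\right) = \left(24001 - 27290\right) \left(19914 + 43501\right) = \left(-3289\right) 63415 = -208571935$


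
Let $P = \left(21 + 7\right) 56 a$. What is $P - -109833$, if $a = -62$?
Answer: $12617$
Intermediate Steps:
$P = -97216$ ($P = \left(21 + 7\right) 56 \left(-62\right) = 28 \cdot 56 \left(-62\right) = 1568 \left(-62\right) = -97216$)
$P - -109833 = -97216 - -109833 = -97216 + 109833 = 12617$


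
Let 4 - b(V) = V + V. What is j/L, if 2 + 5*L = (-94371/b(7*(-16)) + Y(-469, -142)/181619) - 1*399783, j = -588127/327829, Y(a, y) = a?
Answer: 40589714292940/1810915322079894543 ≈ 2.2414e-5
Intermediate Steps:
b(V) = 4 - 2*V (b(V) = 4 - (V + V) = 4 - 2*V)
j = -588127/327829 (j = -588127*1/327829 = -588127/327829 ≈ -1.7940)
L = -5523963170067/69015220 (L = -⅖ + ((-94371/(4 - 14*(-16)) - 469/181619) - 1*399783)/5 = -⅖ + ((-94371/(4 - 2*(-112)) - 469*1/181619) - 399783)/5 = -⅖ + ((-94371/(4 + 224) - 469/181619) - 399783)/5 = -⅖ + ((-94371/228 - 469/181619) - 399783)/5 = -⅖ + ((-94371*1/228 - 469/181619) - 399783)/5 = -⅖ + ((-31457/76 - 469/181619) - 399783)/5 = -⅖ + (-5713224527/13803044 - 399783)/5 = -⅖ + (⅕)*(-5523935563979/13803044) = -⅖ - 5523935563979/69015220 = -5523963170067/69015220 ≈ -80040.)
j/L = -588127/(327829*(-5523963170067/69015220)) = -588127/327829*(-69015220/5523963170067) = 40589714292940/1810915322079894543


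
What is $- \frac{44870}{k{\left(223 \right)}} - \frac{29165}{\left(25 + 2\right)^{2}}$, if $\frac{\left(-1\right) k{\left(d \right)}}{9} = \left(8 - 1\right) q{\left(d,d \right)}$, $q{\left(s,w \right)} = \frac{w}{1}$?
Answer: $- \frac{5984585}{162567} \approx -36.813$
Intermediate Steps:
$q{\left(s,w \right)} = w$ ($q{\left(s,w \right)} = w 1 = w$)
$k{\left(d \right)} = - 63 d$ ($k{\left(d \right)} = - 9 \left(8 - 1\right) d = - 9 \cdot 7 d = - 63 d$)
$- \frac{44870}{k{\left(223 \right)}} - \frac{29165}{\left(25 + 2\right)^{2}} = - \frac{44870}{\left(-63\right) 223} - \frac{29165}{\left(25 + 2\right)^{2}} = - \frac{44870}{-14049} - \frac{29165}{27^{2}} = \left(-44870\right) \left(- \frac{1}{14049}\right) - \frac{29165}{729} = \frac{6410}{2007} - \frac{29165}{729} = - \frac{5984585}{162567}$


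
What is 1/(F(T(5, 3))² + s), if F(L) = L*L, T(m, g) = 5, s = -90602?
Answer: -1/89977 ≈ -1.1114e-5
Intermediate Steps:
F(L) = L²
1/(F(T(5, 3))² + s) = 1/((5²)² - 90602) = 1/(25² - 90602) = 1/(625 - 90602) = 1/(-89977) = -1/89977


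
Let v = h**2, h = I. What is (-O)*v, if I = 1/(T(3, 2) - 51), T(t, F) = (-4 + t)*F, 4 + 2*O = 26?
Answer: -11/2809 ≈ -0.0039160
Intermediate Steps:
O = 11 (O = -2 + (1/2)*26 = -2 + 13 = 11)
T(t, F) = F*(-4 + t)
I = -1/53 (I = 1/(2*(-4 + 3) - 51) = 1/(2*(-1) - 51) = 1/(-2 - 51) = 1/(-53) = -1/53 ≈ -0.018868)
h = -1/53 ≈ -0.018868
v = 1/2809 (v = (-1/53)**2 = 1/2809 ≈ 0.00035600)
(-O)*v = -1*11*(1/2809) = -11*1/2809 = -11/2809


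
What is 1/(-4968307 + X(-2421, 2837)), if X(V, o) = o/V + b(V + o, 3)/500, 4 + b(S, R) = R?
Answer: -1210500/6014137044421 ≈ -2.0128e-7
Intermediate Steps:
b(S, R) = -4 + R
X(V, o) = -1/500 + o/V (X(V, o) = o/V + (-4 + 3)/500 = o/V - 1*1/500 = o/V - 1/500 = -1/500 + o/V)
1/(-4968307 + X(-2421, 2837)) = 1/(-4968307 + (2837 - 1/500*(-2421))/(-2421)) = 1/(-4968307 - (2837 + 2421/500)/2421) = 1/(-4968307 - 1/2421*1420921/500) = 1/(-4968307 - 1420921/1210500) = 1/(-6014137044421/1210500) = -1210500/6014137044421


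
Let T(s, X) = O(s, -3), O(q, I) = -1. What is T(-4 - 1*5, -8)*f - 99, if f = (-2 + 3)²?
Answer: -100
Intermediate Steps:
T(s, X) = -1
f = 1 (f = 1² = 1)
T(-4 - 1*5, -8)*f - 99 = -1*1 - 99 = -1 - 99 = -100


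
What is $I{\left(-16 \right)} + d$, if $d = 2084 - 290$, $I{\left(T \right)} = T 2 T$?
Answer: $2306$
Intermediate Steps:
$I{\left(T \right)} = 2 T^{2}$ ($I{\left(T \right)} = 2 T T = 2 T^{2}$)
$d = 1794$ ($d = 2084 - 290 = 1794$)
$I{\left(-16 \right)} + d = 2 \left(-16\right)^{2} + 1794 = 2 \cdot 256 + 1794 = 512 + 1794 = 2306$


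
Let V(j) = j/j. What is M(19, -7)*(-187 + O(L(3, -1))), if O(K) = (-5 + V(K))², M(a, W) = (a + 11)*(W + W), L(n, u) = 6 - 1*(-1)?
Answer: 71820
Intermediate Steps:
L(n, u) = 7 (L(n, u) = 6 + 1 = 7)
M(a, W) = 2*W*(11 + a) (M(a, W) = (11 + a)*(2*W) = 2*W*(11 + a))
V(j) = 1
O(K) = 16 (O(K) = (-5 + 1)² = (-4)² = 16)
M(19, -7)*(-187 + O(L(3, -1))) = (2*(-7)*(11 + 19))*(-187 + 16) = (2*(-7)*30)*(-171) = -420*(-171) = 71820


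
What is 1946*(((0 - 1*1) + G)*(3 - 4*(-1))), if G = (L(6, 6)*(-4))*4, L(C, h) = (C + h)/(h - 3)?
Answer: -885430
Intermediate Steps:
L(C, h) = (C + h)/(-3 + h)
G = -64 (G = (((6 + 6)/(-3 + 6))*(-4))*4 = ((12/3)*(-4))*4 = (((1/3)*12)*(-4))*4 = (4*(-4))*4 = -16*4 = -64)
1946*(((0 - 1*1) + G)*(3 - 4*(-1))) = 1946*(((0 - 1*1) - 64)*(3 - 4*(-1))) = 1946*(((0 - 1) - 64)*(3 + 4)) = 1946*((-1 - 64)*7) = 1946*(-65*7) = 1946*(-455) = -885430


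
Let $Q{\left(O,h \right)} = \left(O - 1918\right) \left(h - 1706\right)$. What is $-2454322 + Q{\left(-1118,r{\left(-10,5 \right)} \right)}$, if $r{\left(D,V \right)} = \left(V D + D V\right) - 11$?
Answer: $3062090$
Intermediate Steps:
$r{\left(D,V \right)} = -11 + 2 D V$ ($r{\left(D,V \right)} = \left(D V + D V\right) - 11 = 2 D V - 11 = -11 + 2 D V$)
$Q{\left(O,h \right)} = \left(-1918 + O\right) \left(-1706 + h\right)$
$-2454322 + Q{\left(-1118,r{\left(-10,5 \right)} \right)} = -2454322 - \left(-5179416 + 3036 \left(-11 + 2 \left(-10\right) 5\right)\right) = -2454322 + \left(3272108 - 1918 \left(-11 - 100\right) + 1907308 - 1118 \left(-11 - 100\right)\right) = -2454322 + \left(3272108 - -212898 + 1907308 - -124098\right) = -2454322 + \left(3272108 + 212898 + 1907308 + 124098\right) = -2454322 + 5516412 = 3062090$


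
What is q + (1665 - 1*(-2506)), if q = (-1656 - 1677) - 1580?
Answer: -742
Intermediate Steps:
q = -4913 (q = -3333 - 1580 = -4913)
q + (1665 - 1*(-2506)) = -4913 + (1665 - 1*(-2506)) = -4913 + (1665 + 2506) = -4913 + 4171 = -742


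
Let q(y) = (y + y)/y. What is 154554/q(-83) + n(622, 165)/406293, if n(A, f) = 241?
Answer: 31397104402/406293 ≈ 77277.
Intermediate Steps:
q(y) = 2 (q(y) = (2*y)/y = 2)
154554/q(-83) + n(622, 165)/406293 = 154554/2 + 241/406293 = 154554*(1/2) + 241*(1/406293) = 77277 + 241/406293 = 31397104402/406293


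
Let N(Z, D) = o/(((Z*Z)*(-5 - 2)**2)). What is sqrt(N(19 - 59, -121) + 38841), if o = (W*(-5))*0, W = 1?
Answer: 11*sqrt(321) ≈ 197.08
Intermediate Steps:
o = 0 (o = (1*(-5))*0 = -5*0 = 0)
N(Z, D) = 0 (N(Z, D) = 0/(((Z*Z)*(-5 - 2)**2)) = 0/((Z**2*(-7)**2)) = 0/((Z**2*49)) = 0/((49*Z**2)) = 0*(1/(49*Z**2)) = 0)
sqrt(N(19 - 59, -121) + 38841) = sqrt(0 + 38841) = sqrt(38841) = 11*sqrt(321)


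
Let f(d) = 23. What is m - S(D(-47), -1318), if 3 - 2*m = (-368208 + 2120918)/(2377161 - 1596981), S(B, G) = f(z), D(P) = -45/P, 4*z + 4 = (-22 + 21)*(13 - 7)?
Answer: -3530045/156036 ≈ -22.623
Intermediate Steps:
z = -5/2 (z = -1 + ((-22 + 21)*(13 - 7))/4 = -1 + (-1*6)/4 = -1 + (¼)*(-6) = -1 - 3/2 = -5/2 ≈ -2.5000)
S(B, G) = 23
m = 58783/156036 (m = 3/2 - (-368208 + 2120918)/(2*(2377161 - 1596981)) = 3/2 - 876355/780180 = 3/2 - ½*175271/78018 = 3/2 - 175271/156036 = 58783/156036 ≈ 0.37673)
m - S(D(-47), -1318) = 58783/156036 - 1*23 = 58783/156036 - 23 = -3530045/156036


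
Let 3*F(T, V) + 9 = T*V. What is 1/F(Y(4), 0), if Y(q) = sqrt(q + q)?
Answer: -1/3 ≈ -0.33333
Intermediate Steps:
Y(q) = sqrt(2)*sqrt(q) (Y(q) = sqrt(2*q) = sqrt(2)*sqrt(q))
F(T, V) = -3 + T*V/3 (F(T, V) = -3 + (T*V)/3 = -3 + T*V/3)
1/F(Y(4), 0) = 1/(-3 + (1/3)*(sqrt(2)*sqrt(4))*0) = 1/(-3 + (1/3)*(sqrt(2)*2)*0) = 1/(-3 + (1/3)*(2*sqrt(2))*0) = 1/(-3 + 0) = 1/(-3) = -1/3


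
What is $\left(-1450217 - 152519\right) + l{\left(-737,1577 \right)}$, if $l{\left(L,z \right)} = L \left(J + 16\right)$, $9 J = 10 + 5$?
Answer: $- \frac{4847269}{3} \approx -1.6158 \cdot 10^{6}$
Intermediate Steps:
$J = \frac{5}{3}$ ($J = \frac{10 + 5}{9} = \frac{1}{9} \cdot 15 = \frac{5}{3} \approx 1.6667$)
$l{\left(L,z \right)} = \frac{53 L}{3}$ ($l{\left(L,z \right)} = L \left(\frac{5}{3} + 16\right) = L \frac{53}{3} = \frac{53 L}{3}$)
$\left(-1450217 - 152519\right) + l{\left(-737,1577 \right)} = \left(-1450217 - 152519\right) + \frac{53}{3} \left(-737\right) = -1602736 - \frac{39061}{3} = - \frac{4847269}{3}$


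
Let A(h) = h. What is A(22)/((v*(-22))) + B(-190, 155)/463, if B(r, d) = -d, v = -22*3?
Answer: -9767/30558 ≈ -0.31962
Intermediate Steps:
v = -66
A(22)/((v*(-22))) + B(-190, 155)/463 = 22/((-66*(-22))) - 1*155/463 = 22/1452 - 155*1/463 = 22*(1/1452) - 155/463 = 1/66 - 155/463 = -9767/30558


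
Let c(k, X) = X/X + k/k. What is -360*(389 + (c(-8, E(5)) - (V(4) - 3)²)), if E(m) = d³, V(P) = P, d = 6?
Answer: -140400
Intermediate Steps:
E(m) = 216 (E(m) = 6³ = 216)
c(k, X) = 2 (c(k, X) = 1 + 1 = 2)
-360*(389 + (c(-8, E(5)) - (V(4) - 3)²)) = -360*(389 + (2 - (4 - 3)²)) = -360*(389 + (2 - 1*1²)) = -360*(389 + (2 - 1*1)) = -360*(389 + (2 - 1)) = -360*(389 + 1) = -360*390 = -140400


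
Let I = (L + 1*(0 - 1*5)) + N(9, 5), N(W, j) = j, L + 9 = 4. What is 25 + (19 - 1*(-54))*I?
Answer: -340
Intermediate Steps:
L = -5 (L = -9 + 4 = -5)
I = -5 (I = (-5 + 1*(0 - 1*5)) + 5 = (-5 + 1*(0 - 5)) + 5 = (-5 + 1*(-5)) + 5 = (-5 - 5) + 5 = -10 + 5 = -5)
25 + (19 - 1*(-54))*I = 25 + (19 - 1*(-54))*(-5) = 25 + (19 + 54)*(-5) = 25 + 73*(-5) = 25 - 365 = -340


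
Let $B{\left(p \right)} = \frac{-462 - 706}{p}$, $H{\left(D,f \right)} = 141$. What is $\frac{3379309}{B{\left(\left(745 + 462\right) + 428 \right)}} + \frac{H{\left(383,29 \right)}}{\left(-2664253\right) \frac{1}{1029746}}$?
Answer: $- \frac{14720620907633643}{3111847504} \approx -4.7305 \cdot 10^{6}$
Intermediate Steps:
$B{\left(p \right)} = - \frac{1168}{p}$ ($B{\left(p \right)} = \frac{-462 - 706}{p} = - \frac{1168}{p}$)
$\frac{3379309}{B{\left(\left(745 + 462\right) + 428 \right)}} + \frac{H{\left(383,29 \right)}}{\left(-2664253\right) \frac{1}{1029746}} = \frac{3379309}{\left(-1168\right) \frac{1}{\left(745 + 462\right) + 428}} + \frac{141}{\left(-2664253\right) \frac{1}{1029746}} = \frac{3379309}{\left(-1168\right) \frac{1}{1207 + 428}} + \frac{141}{\left(-2664253\right) \frac{1}{1029746}} = \frac{3379309}{\left(-1168\right) \frac{1}{1635}} + \frac{141}{- \frac{2664253}{1029746}} = \frac{3379309}{\left(-1168\right) \frac{1}{1635}} + 141 \left(- \frac{1029746}{2664253}\right) = \frac{3379309}{- \frac{1168}{1635}} - \frac{145194186}{2664253} = 3379309 \left(- \frac{1635}{1168}\right) - \frac{145194186}{2664253} = - \frac{5525170215}{1168} - \frac{145194186}{2664253} = - \frac{14720620907633643}{3111847504}$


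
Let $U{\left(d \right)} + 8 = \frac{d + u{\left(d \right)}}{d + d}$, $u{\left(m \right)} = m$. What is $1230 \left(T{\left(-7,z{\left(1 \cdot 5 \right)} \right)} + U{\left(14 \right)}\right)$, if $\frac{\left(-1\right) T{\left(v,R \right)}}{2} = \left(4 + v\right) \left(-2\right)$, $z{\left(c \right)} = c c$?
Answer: $-23370$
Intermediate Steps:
$z{\left(c \right)} = c^{2}$
$U{\left(d \right)} = -7$ ($U{\left(d \right)} = -8 + \frac{d + d}{d + d} = -8 + \frac{2 d}{2 d} = -8 + 2 d \frac{1}{2 d} = -8 + 1 = -7$)
$T{\left(v,R \right)} = 16 + 4 v$ ($T{\left(v,R \right)} = - 2 \left(4 + v\right) \left(-2\right) = - 2 \left(-8 - 2 v\right) = 16 + 4 v$)
$1230 \left(T{\left(-7,z{\left(1 \cdot 5 \right)} \right)} + U{\left(14 \right)}\right) = 1230 \left(\left(16 + 4 \left(-7\right)\right) - 7\right) = 1230 \left(\left(16 - 28\right) - 7\right) = 1230 \left(-12 - 7\right) = 1230 \left(-19\right) = -23370$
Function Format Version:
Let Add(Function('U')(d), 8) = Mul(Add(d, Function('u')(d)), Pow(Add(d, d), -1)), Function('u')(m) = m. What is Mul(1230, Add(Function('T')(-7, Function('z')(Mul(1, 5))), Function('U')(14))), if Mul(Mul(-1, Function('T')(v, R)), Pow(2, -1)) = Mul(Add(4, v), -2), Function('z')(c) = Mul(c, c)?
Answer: -23370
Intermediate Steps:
Function('z')(c) = Pow(c, 2)
Function('U')(d) = -7 (Function('U')(d) = Add(-8, Mul(Add(d, d), Pow(Add(d, d), -1))) = Add(-8, Mul(Mul(2, d), Pow(Mul(2, d), -1))) = Add(-8, Mul(Mul(2, d), Mul(Rational(1, 2), Pow(d, -1)))) = Add(-8, 1) = -7)
Function('T')(v, R) = Add(16, Mul(4, v)) (Function('T')(v, R) = Mul(-2, Mul(Add(4, v), -2)) = Mul(-2, Add(-8, Mul(-2, v))) = Add(16, Mul(4, v)))
Mul(1230, Add(Function('T')(-7, Function('z')(Mul(1, 5))), Function('U')(14))) = Mul(1230, Add(Add(16, Mul(4, -7)), -7)) = Mul(1230, Add(Add(16, -28), -7)) = Mul(1230, Add(-12, -7)) = Mul(1230, -19) = -23370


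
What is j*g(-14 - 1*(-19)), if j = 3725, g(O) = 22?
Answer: 81950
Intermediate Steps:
j*g(-14 - 1*(-19)) = 3725*22 = 81950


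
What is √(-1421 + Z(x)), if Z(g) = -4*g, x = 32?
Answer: I*√1549 ≈ 39.357*I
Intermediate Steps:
√(-1421 + Z(x)) = √(-1421 - 4*32) = √(-1421 - 128) = √(-1549) = I*√1549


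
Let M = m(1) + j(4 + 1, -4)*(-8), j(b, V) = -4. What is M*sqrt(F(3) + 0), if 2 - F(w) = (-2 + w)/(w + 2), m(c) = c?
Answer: 99*sqrt(5)/5 ≈ 44.274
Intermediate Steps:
M = 33 (M = 1 - 4*(-8) = 1 + 32 = 33)
F(w) = 2 - (-2 + w)/(2 + w) (F(w) = 2 - (-2 + w)/(w + 2) = 2 - (-2 + w)/(2 + w))
M*sqrt(F(3) + 0) = 33*sqrt((6 + 3)/(2 + 3) + 0) = 33*sqrt(9/5 + 0) = 33*sqrt(9/5) = 33*(3*sqrt(5)/5) = 99*sqrt(5)/5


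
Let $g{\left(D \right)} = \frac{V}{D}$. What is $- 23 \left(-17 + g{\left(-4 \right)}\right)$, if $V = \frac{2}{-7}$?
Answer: $\frac{5451}{14} \approx 389.36$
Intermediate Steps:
$V = - \frac{2}{7}$ ($V = 2 \left(- \frac{1}{7}\right) = - \frac{2}{7} \approx -0.28571$)
$g{\left(D \right)} = - \frac{2}{7 D}$
$- 23 \left(-17 + g{\left(-4 \right)}\right) = - 23 \left(-17 - \frac{2}{7 \left(-4\right)}\right) = - 23 \left(-17 - - \frac{1}{14}\right) = - 23 \left(-17 + \frac{1}{14}\right) = \left(-23\right) \left(- \frac{237}{14}\right) = \frac{5451}{14}$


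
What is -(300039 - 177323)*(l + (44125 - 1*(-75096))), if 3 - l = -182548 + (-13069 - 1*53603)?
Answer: -45213973904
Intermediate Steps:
l = 249223 (l = 3 - (-182548 + (-13069 - 1*53603)) = 3 - (-182548 + (-13069 - 53603)) = 3 - (-182548 - 66672) = 3 - 1*(-249220) = 3 + 249220 = 249223)
-(300039 - 177323)*(l + (44125 - 1*(-75096))) = -(300039 - 177323)*(249223 + (44125 - 1*(-75096))) = -122716*(249223 + (44125 + 75096)) = -122716*(249223 + 119221) = -122716*368444 = -1*45213973904 = -45213973904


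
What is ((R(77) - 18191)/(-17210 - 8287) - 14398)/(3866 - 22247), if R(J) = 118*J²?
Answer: 367787237/468660357 ≈ 0.78476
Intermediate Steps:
((R(77) - 18191)/(-17210 - 8287) - 14398)/(3866 - 22247) = ((118*77² - 18191)/(-17210 - 8287) - 14398)/(3866 - 22247) = ((118*5929 - 18191)/(-25497) - 14398)/(-18381) = ((699622 - 18191)*(-1/25497) - 14398)*(-1/18381) = (681431*(-1/25497) - 14398)*(-1/18381) = (-681431/25497 - 14398)*(-1/18381) = -367787237/25497*(-1/18381) = 367787237/468660357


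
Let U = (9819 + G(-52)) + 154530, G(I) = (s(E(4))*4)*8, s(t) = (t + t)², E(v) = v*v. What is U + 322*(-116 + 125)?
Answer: 200015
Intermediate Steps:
E(v) = v²
s(t) = 4*t² (s(t) = (2*t)² = 4*t²)
G(I) = 32768 (G(I) = ((4*(4²)²)*4)*8 = ((4*16²)*4)*8 = ((4*256)*4)*8 = (1024*4)*8 = 4096*8 = 32768)
U = 197117 (U = (9819 + 32768) + 154530 = 42587 + 154530 = 197117)
U + 322*(-116 + 125) = 197117 + 322*(-116 + 125) = 197117 + 322*9 = 197117 + 2898 = 200015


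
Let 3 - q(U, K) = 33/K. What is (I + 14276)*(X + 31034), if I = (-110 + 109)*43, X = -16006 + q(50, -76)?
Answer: 16259622637/76 ≈ 2.1394e+8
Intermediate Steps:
q(U, K) = 3 - 33/K
X = -1216195/76 (X = -16006 + (3 - 33/(-76)) = -16006 + (3 - 33*(-1/76)) = -16006 + (3 + 33/76) = -16006 + 261/76 = -1216195/76 ≈ -16003.)
I = -43 (I = -1*43 = -43)
(I + 14276)*(X + 31034) = (-43 + 14276)*(-1216195/76 + 31034) = 14233*(1142389/76) = 16259622637/76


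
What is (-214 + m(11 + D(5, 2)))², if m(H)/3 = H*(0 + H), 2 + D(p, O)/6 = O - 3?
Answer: 4489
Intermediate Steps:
D(p, O) = -30 + 6*O (D(p, O) = -12 + 6*(O - 3) = -12 + 6*(-3 + O) = -12 + (-18 + 6*O) = -30 + 6*O)
m(H) = 3*H² (m(H) = 3*(H*(0 + H)) = 3*(H*H) = 3*H²)
(-214 + m(11 + D(5, 2)))² = (-214 + 3*(11 + (-30 + 6*2))²)² = (-214 + 3*(11 + (-30 + 12))²)² = (-214 + 3*(11 - 18)²)² = (-214 + 3*(-7)²)² = (-214 + 3*49)² = (-214 + 147)² = (-67)² = 4489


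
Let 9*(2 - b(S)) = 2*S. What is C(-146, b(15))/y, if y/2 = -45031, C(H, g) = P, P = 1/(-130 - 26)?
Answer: 1/14049672 ≈ 7.1176e-8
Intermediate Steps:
P = -1/156 (P = 1/(-156) = -1/156 ≈ -0.0064103)
b(S) = 2 - 2*S/9
C(H, g) = -1/156
y = -90062 (y = 2*(-45031) = -90062)
C(-146, b(15))/y = -1/156/(-90062) = -1/156*(-1/90062) = 1/14049672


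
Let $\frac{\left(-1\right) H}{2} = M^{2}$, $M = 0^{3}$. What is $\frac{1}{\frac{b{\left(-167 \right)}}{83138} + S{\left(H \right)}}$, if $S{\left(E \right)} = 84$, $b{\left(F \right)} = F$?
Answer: $\frac{83138}{6983425} \approx 0.011905$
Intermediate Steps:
$M = 0$
$H = 0$ ($H = - 2 \cdot 0^{2} = \left(-2\right) 0 = 0$)
$\frac{1}{\frac{b{\left(-167 \right)}}{83138} + S{\left(H \right)}} = \frac{1}{- \frac{167}{83138} + 84} = \frac{1}{\frac{6983425}{83138}} = \frac{83138}{6983425}$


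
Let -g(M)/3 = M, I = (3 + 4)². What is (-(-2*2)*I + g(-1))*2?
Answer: 398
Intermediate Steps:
I = 49 (I = 7² = 49)
g(M) = -3*M
(-(-2*2)*I + g(-1))*2 = (-(-2*2)*49 - 3*(-1))*2 = (-(-4)*49 + 3)*2 = (-1*(-196) + 3)*2 = (196 + 3)*2 = 199*2 = 398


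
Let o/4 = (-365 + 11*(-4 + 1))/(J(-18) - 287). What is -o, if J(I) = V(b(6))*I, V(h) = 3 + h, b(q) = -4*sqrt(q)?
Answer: -542872/85177 - 114624*sqrt(6)/85177 ≈ -9.6698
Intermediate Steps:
J(I) = I*(3 - 4*sqrt(6)) (J(I) = (3 - 4*sqrt(6))*I = I*(3 - 4*sqrt(6)))
o = -1592/(-341 + 72*sqrt(6)) (o = 4*((-365 + 11*(-4 + 1))/(-18*(3 - 4*sqrt(6)) - 287)) = 4*((-365 + 11*(-3))/((-54 + 72*sqrt(6)) - 287)) = 4*((-365 - 33)/(-341 + 72*sqrt(6))) = 4*(-398/(-341 + 72*sqrt(6))) = -1592/(-341 + 72*sqrt(6)) ≈ 9.6698)
-o = -(542872/85177 + 114624*sqrt(6)/85177) = -542872/85177 - 114624*sqrt(6)/85177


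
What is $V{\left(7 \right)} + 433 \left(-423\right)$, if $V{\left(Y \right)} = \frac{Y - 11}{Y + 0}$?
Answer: $- \frac{1282117}{7} \approx -1.8316 \cdot 10^{5}$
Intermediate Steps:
$V{\left(Y \right)} = \frac{-11 + Y}{Y}$
$V{\left(7 \right)} + 433 \left(-423\right) = \frac{-11 + 7}{7} + 433 \left(-423\right) = \frac{1}{7} \left(-4\right) - 183159 = - \frac{4}{7} - 183159 = - \frac{1282117}{7}$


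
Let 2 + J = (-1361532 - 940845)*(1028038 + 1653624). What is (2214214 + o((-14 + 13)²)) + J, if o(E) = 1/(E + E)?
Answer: -12348389392723/2 ≈ -6.1742e+12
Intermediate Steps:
o(E) = 1/(2*E)
J = -6174196910576 (J = -2 + (-1361532 - 940845)*(1028038 + 1653624) = -2 - 2302377*2681662 = -2 - 6174196910574 = -6174196910576)
(2214214 + o((-14 + 13)²)) + J = (2214214 + 1/(2*((-14 + 13)²))) - 6174196910576 = (2214214 + 1/(2*((-1)²))) - 6174196910576 = (2214214 + (½)/1) - 6174196910576 = (2214214 + (½)*1) - 6174196910576 = (2214214 + ½) - 6174196910576 = 4428429/2 - 6174196910576 = -12348389392723/2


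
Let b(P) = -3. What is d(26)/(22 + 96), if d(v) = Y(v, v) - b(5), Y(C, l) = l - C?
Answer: 3/118 ≈ 0.025424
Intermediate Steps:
d(v) = 3 (d(v) = (v - v) - 1*(-3) = 0 + 3 = 3)
d(26)/(22 + 96) = 3/(22 + 96) = 3/118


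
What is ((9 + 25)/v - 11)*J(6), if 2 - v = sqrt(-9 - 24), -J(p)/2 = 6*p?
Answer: 72*(-12*I + 11*sqrt(33))/(sqrt(33) + 2*I) ≈ 659.68 - 380.07*I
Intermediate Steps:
J(p) = -12*p
v = 2 - I*sqrt(33) (v = 2 - sqrt(-9 - 24) = 2 - sqrt(-33) = 2 - I*sqrt(33) ≈ 2.0 - 5.7446*I)
((9 + 25)/v - 11)*J(6) = ((9 + 25)/(2 - I*sqrt(33)) - 11)*(-12*6) = (34/(2 - I*sqrt(33)) - 11)*(-72) = (-11 + 34/(2 - I*sqrt(33)))*(-72) = 792 - 2448/(2 - I*sqrt(33))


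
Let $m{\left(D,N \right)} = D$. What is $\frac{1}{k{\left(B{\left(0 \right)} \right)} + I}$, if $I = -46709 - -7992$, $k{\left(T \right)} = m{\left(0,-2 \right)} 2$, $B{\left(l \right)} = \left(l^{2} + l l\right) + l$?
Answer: $- \frac{1}{38717} \approx -2.5828 \cdot 10^{-5}$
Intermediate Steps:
$B{\left(l \right)} = l + 2 l^{2}$ ($B{\left(l \right)} = \left(l^{2} + l^{2}\right) + l = 2 l^{2} + l = l + 2 l^{2}$)
$k{\left(T \right)} = 0$ ($k{\left(T \right)} = 0 \cdot 2 = 0$)
$I = -38717$ ($I = -46709 + 7992 = -38717$)
$\frac{1}{k{\left(B{\left(0 \right)} \right)} + I} = \frac{1}{0 - 38717} = \frac{1}{-38717} = - \frac{1}{38717}$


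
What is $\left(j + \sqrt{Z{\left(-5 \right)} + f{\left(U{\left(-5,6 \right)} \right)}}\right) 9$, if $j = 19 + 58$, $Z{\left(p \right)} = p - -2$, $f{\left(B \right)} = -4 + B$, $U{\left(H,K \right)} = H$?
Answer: $693 + 18 i \sqrt{3} \approx 693.0 + 31.177 i$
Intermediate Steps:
$Z{\left(p \right)} = 2 + p$ ($Z{\left(p \right)} = p + 2 = 2 + p$)
$j = 77$
$\left(j + \sqrt{Z{\left(-5 \right)} + f{\left(U{\left(-5,6 \right)} \right)}}\right) 9 = \left(77 + \sqrt{\left(2 - 5\right) - 9}\right) 9 = \left(77 + \sqrt{-3 - 9}\right) 9 = \left(77 + \sqrt{-12}\right) 9 = \left(77 + 2 i \sqrt{3}\right) 9 = 693 + 18 i \sqrt{3}$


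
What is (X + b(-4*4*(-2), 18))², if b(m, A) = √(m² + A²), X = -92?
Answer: 9812 - 368*√337 ≈ 3056.4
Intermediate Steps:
b(m, A) = √(A² + m²)
(X + b(-4*4*(-2), 18))² = (-92 + √(18² + (-4*4*(-2))²))² = (-92 + √(324 + (-16*(-2))²))² = (-92 + √(324 + 32²))² = (-92 + √(324 + 1024))² = (-92 + √1348)² = (-92 + 2*√337)²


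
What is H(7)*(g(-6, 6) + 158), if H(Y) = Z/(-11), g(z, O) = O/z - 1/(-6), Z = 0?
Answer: 0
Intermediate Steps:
g(z, O) = ⅙ + O/z (g(z, O) = O/z - 1*(-⅙) = O/z + ⅙ = ⅙ + O/z)
H(Y) = 0 (H(Y) = 0/(-11) = 0*(-1/11) = 0)
H(7)*(g(-6, 6) + 158) = 0*((6 + (⅙)*(-6))/(-6) + 158) = 0*(-(6 - 1)/6 + 158) = 0*(-⅙*5 + 158) = 0*(-⅚ + 158) = 0*(943/6) = 0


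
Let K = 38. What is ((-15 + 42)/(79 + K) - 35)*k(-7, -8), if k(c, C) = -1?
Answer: 452/13 ≈ 34.769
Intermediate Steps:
((-15 + 42)/(79 + K) - 35)*k(-7, -8) = ((-15 + 42)/(79 + 38) - 35)*(-1) = (27/117 - 35)*(-1) = (27*(1/117) - 35)*(-1) = (3/13 - 35)*(-1) = -452/13*(-1) = 452/13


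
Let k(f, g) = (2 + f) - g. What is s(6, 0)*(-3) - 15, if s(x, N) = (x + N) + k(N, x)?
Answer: -21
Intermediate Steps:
k(f, g) = 2 + f - g
s(x, N) = 2 + 2*N (s(x, N) = (x + N) + (2 + N - x) = (N + x) + (2 + N - x) = 2 + 2*N)
s(6, 0)*(-3) - 15 = (2 + 2*0)*(-3) - 15 = (2 + 0)*(-3) - 15 = 2*(-3) - 15 = -6 - 15 = -21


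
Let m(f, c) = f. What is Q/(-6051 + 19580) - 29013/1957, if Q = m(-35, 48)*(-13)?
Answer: -20611918/1393487 ≈ -14.792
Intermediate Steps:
Q = 455 (Q = -35*(-13) = 455)
Q/(-6051 + 19580) - 29013/1957 = 455/(-6051 + 19580) - 29013/1957 = 455/13529 - 29013*1/1957 = 455*(1/13529) - 1527/103 = 455/13529 - 1527/103 = -20611918/1393487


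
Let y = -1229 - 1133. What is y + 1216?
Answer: -1146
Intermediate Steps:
y = -2362
y + 1216 = -2362 + 1216 = -1146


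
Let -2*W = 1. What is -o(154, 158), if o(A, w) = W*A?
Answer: 77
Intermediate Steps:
W = -½ (W = -½*1 = -½ ≈ -0.50000)
o(A, w) = -A/2
-o(154, 158) = -(-1)*154/2 = -1*(-77) = 77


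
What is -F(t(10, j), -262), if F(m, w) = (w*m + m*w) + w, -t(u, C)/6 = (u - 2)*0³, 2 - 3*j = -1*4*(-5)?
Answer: 262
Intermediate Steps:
j = -6 (j = ⅔ - (-1*4)*(-5)/3 = ⅔ - (-4)*(-5)/3 = ⅔ - ⅓*20 = ⅔ - 20/3 = -6)
t(u, C) = 0 (t(u, C) = -6*(u - 2)*0³ = -6*(-2 + u)*0 = -6*0 = 0)
F(m, w) = w + 2*m*w (F(m, w) = (m*w + m*w) + w = 2*m*w + w = w + 2*m*w)
-F(t(10, j), -262) = -(-262)*(1 + 2*0) = -(-262)*(1 + 0) = -(-262) = -1*(-262) = 262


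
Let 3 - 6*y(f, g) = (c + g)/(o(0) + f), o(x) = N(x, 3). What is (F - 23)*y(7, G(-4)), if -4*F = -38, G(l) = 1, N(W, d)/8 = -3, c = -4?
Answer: -108/17 ≈ -6.3529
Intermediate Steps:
N(W, d) = -24 (N(W, d) = 8*(-3) = -24)
o(x) = -24
F = 19/2 (F = -¼*(-38) = 19/2 ≈ 9.5000)
y(f, g) = ½ - (-4 + g)/(6*(-24 + f))
(F - 23)*y(7, G(-4)) = (19/2 - 23)*((-68 - 1*1 + 3*7)/(6*(-24 + 7))) = -9*(-68 - 1 + 21)/(4*(-17)) = -9*(-1)*(-48)/(4*17) = -27/2*8/17 = -108/17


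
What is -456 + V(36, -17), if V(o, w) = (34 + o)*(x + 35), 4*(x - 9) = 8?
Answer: 2764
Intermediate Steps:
x = 11 (x = 9 + (¼)*8 = 9 + 2 = 11)
V(o, w) = 1564 + 46*o (V(o, w) = (34 + o)*(11 + 35) = (34 + o)*46 = 1564 + 46*o)
-456 + V(36, -17) = -456 + (1564 + 46*36) = -456 + (1564 + 1656) = -456 + 3220 = 2764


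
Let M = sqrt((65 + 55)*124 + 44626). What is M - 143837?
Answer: -143837 + sqrt(59506) ≈ -1.4359e+5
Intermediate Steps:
M = sqrt(59506) (M = sqrt(120*124 + 44626) = sqrt(14880 + 44626) = sqrt(59506) ≈ 243.94)
M - 143837 = sqrt(59506) - 143837 = -143837 + sqrt(59506)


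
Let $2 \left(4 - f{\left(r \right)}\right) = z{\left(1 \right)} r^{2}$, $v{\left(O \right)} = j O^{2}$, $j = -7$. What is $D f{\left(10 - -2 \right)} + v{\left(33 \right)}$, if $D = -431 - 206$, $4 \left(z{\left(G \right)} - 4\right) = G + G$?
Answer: $196217$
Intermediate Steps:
$z{\left(G \right)} = 4 + \frac{G}{2}$ ($z{\left(G \right)} = 4 + \frac{G + G}{4} = 4 + \frac{2 G}{4} = 4 + \frac{G}{2}$)
$v{\left(O \right)} = - 7 O^{2}$
$f{\left(r \right)} = 4 - \frac{9 r^{2}}{4}$ ($f{\left(r \right)} = 4 - \frac{\left(4 + \frac{1}{2} \cdot 1\right) r^{2}}{2} = 4 - \frac{\left(4 + \frac{1}{2}\right) r^{2}}{2} = 4 - \frac{\frac{9}{2} r^{2}}{2} = 4 - \frac{9 r^{2}}{4}$)
$D = -637$
$D f{\left(10 - -2 \right)} + v{\left(33 \right)} = - 637 \left(4 - \frac{9 \left(10 - -2\right)^{2}}{4}\right) - 7 \cdot 33^{2} = - 637 \left(4 - \frac{9 \left(10 + 2\right)^{2}}{4}\right) - 7623 = - 637 \left(4 - \frac{9 \cdot 12^{2}}{4}\right) - 7623 = - 637 \left(4 - 324\right) - 7623 = \left(-637\right) \left(-320\right) - 7623 = 203840 - 7623 = 196217$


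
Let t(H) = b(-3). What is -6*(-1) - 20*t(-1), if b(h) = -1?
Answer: 26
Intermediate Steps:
t(H) = -1
-6*(-1) - 20*t(-1) = -6*(-1) - 20*(-1) = 6 - 1*(-20) = 6 + 20 = 26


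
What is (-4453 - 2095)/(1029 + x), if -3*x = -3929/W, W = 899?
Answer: -8829978/1389571 ≈ -6.3545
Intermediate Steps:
x = 3929/2697 (x = -(-3929)/(3*899) = -1/3*(-3929/899) = 3929/2697 ≈ 1.4568)
(-4453 - 2095)/(1029 + x) = (-4453 - 2095)/(1029 + 3929/2697) = -6548/2779142/2697 = -6548*2697/2779142 = -8829978/1389571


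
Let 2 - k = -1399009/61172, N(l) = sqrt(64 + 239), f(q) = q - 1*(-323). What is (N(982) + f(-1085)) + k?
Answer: -45091711/61172 + sqrt(303) ≈ -719.72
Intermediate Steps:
f(q) = 323 + q (f(q) = q + 323 = 323 + q)
N(l) = sqrt(303)
k = 1521353/61172 (k = 2 - (-1399009)/61172 = 2 - 1*(-1399009/61172) = 2 + 1399009/61172 = 1521353/61172 ≈ 24.870)
(N(982) + f(-1085)) + k = (sqrt(303) + (323 - 1085)) + 1521353/61172 = (sqrt(303) - 762) + 1521353/61172 = (-762 + sqrt(303)) + 1521353/61172 = -45091711/61172 + sqrt(303)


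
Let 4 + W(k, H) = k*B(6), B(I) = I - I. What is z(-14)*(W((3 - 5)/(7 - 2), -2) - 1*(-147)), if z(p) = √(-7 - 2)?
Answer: 429*I ≈ 429.0*I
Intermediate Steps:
B(I) = 0
W(k, H) = -4 (W(k, H) = -4 + k*0 = -4 + 0 = -4)
z(p) = 3*I (z(p) = √(-9) = 3*I)
z(-14)*(W((3 - 5)/(7 - 2), -2) - 1*(-147)) = (3*I)*(-4 - 1*(-147)) = (3*I)*(-4 + 147) = (3*I)*143 = 429*I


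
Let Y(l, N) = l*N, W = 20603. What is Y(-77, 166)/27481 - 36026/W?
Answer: -1253378052/566191043 ≈ -2.2137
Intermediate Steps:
Y(l, N) = N*l
Y(-77, 166)/27481 - 36026/W = (166*(-77))/27481 - 36026/20603 = -12782*1/27481 - 36026*1/20603 = -12782/27481 - 36026/20603 = -1253378052/566191043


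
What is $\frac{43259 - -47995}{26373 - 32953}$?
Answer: $- \frac{45627}{3290} \approx -13.868$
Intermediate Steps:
$\frac{43259 - -47995}{26373 - 32953} = \frac{43259 + 47995}{-6580} = 91254 \left(- \frac{1}{6580}\right) = - \frac{45627}{3290}$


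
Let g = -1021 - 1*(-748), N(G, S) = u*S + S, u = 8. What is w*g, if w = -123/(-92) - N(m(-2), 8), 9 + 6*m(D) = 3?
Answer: 1774773/92 ≈ 19291.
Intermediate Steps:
m(D) = -1 (m(D) = -3/2 + (⅙)*3 = -3/2 + ½ = -1)
N(G, S) = 9*S (N(G, S) = 8*S + S = 9*S)
w = -6501/92 (w = -123/(-92) - 9*8 = -123*(-1/92) - 1*72 = 123/92 - 72 = -6501/92 ≈ -70.663)
g = -273 (g = -1021 + 748 = -273)
w*g = -6501/92*(-273) = 1774773/92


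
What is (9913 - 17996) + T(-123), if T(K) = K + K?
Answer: -8329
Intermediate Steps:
T(K) = 2*K
(9913 - 17996) + T(-123) = (9913 - 17996) + 2*(-123) = -8083 - 246 = -8329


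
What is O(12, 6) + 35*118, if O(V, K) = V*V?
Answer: 4274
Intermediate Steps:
O(V, K) = V**2
O(12, 6) + 35*118 = 12**2 + 35*118 = 144 + 4130 = 4274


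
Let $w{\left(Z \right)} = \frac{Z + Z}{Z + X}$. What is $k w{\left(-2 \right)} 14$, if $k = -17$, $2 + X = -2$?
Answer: $- \frac{476}{3} \approx -158.67$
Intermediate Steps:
$X = -4$ ($X = -2 - 2 = -4$)
$w{\left(Z \right)} = \frac{2 Z}{-4 + Z}$ ($w{\left(Z \right)} = \frac{Z + Z}{Z - 4} = \frac{2 Z}{-4 + Z}$)
$k w{\left(-2 \right)} 14 = - 17 \cdot 2 \left(-2\right) \frac{1}{-4 - 2} \cdot 14 = - 17 \cdot 2 \left(-2\right) \frac{1}{-6} \cdot 14 = - 17 \cdot 2 \left(-2\right) \left(- \frac{1}{6}\right) 14 = \left(-17\right) \frac{2}{3} \cdot 14 = \left(- \frac{34}{3}\right) 14 = - \frac{476}{3}$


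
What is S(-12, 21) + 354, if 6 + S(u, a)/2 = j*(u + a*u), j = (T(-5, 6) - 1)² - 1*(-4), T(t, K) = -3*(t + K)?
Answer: -10218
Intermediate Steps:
T(t, K) = -3*K - 3*t (T(t, K) = -3*(K + t) = -3*K - 3*t)
j = 20 (j = ((-3*6 - 3*(-5)) - 1)² - 1*(-4) = ((-18 + 15) - 1)² + 4 = (-3 - 1)² + 4 = (-4)² + 4 = 16 + 4 = 20)
S(u, a) = -12 + 40*u + 40*a*u (S(u, a) = -12 + 2*(20*(u + a*u)) = -12 + 2*(20*u + 20*a*u) = -12 + (40*u + 40*a*u) = -12 + 40*u + 40*a*u)
S(-12, 21) + 354 = (-12 + 40*(-12) + 40*21*(-12)) + 354 = (-12 - 480 - 10080) + 354 = -10572 + 354 = -10218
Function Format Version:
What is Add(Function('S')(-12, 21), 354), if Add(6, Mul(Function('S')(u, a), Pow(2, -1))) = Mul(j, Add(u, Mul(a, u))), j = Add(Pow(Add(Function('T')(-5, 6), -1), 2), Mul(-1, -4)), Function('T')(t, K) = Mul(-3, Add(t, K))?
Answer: -10218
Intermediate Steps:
Function('T')(t, K) = Add(Mul(-3, K), Mul(-3, t)) (Function('T')(t, K) = Mul(-3, Add(K, t)) = Add(Mul(-3, K), Mul(-3, t)))
j = 20 (j = Add(Pow(Add(Add(Mul(-3, 6), Mul(-3, -5)), -1), 2), Mul(-1, -4)) = Add(Pow(Add(Add(-18, 15), -1), 2), 4) = Add(Pow(Add(-3, -1), 2), 4) = Add(Pow(-4, 2), 4) = Add(16, 4) = 20)
Function('S')(u, a) = Add(-12, Mul(40, u), Mul(40, a, u)) (Function('S')(u, a) = Add(-12, Mul(2, Mul(20, Add(u, Mul(a, u))))) = Add(-12, Mul(2, Add(Mul(20, u), Mul(20, a, u)))) = Add(-12, Add(Mul(40, u), Mul(40, a, u))) = Add(-12, Mul(40, u), Mul(40, a, u)))
Add(Function('S')(-12, 21), 354) = Add(Add(-12, Mul(40, -12), Mul(40, 21, -12)), 354) = Add(Add(-12, -480, -10080), 354) = Add(-10572, 354) = -10218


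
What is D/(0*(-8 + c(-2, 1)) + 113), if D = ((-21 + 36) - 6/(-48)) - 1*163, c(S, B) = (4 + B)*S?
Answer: -1183/904 ≈ -1.3086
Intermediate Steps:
c(S, B) = S*(4 + B)
D = -1183/8 (D = (15 - 6*(-1/48)) - 163 = (15 + ⅛) - 163 = 121/8 - 163 = -1183/8 ≈ -147.88)
D/(0*(-8 + c(-2, 1)) + 113) = -1183/8/(0*(-8 - 2*(4 + 1)) + 113) = -1183/8/(0*(-8 - 2*5) + 113) = -1183/8/(0*(-8 - 10) + 113) = -1183/8/(0*(-18) + 113) = -1183/8/(0 + 113) = -1183/8/113 = (1/113)*(-1183/8) = -1183/904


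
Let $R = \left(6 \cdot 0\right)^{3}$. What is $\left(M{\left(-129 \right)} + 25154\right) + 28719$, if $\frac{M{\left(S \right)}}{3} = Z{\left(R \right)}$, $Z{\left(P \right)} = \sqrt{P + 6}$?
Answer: $53873 + 3 \sqrt{6} \approx 53880.0$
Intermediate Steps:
$R = 0$ ($R = 0^{3} = 0$)
$Z{\left(P \right)} = \sqrt{6 + P}$
$M{\left(S \right)} = 3 \sqrt{6}$ ($M{\left(S \right)} = 3 \sqrt{6 + 0} = 3 \sqrt{6}$)
$\left(M{\left(-129 \right)} + 25154\right) + 28719 = \left(3 \sqrt{6} + 25154\right) + 28719 = \left(25154 + 3 \sqrt{6}\right) + 28719 = 53873 + 3 \sqrt{6}$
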